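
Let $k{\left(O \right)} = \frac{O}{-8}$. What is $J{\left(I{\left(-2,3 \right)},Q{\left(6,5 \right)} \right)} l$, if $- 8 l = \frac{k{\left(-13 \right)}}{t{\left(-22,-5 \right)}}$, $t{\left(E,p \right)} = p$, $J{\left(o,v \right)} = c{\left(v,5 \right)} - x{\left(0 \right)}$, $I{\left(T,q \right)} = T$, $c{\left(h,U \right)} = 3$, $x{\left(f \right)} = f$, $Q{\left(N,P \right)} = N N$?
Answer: $\frac{39}{320} \approx 0.12188$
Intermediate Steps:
$Q{\left(N,P \right)} = N^{2}$
$k{\left(O \right)} = - \frac{O}{8}$ ($k{\left(O \right)} = O \left(- \frac{1}{8}\right) = - \frac{O}{8}$)
$J{\left(o,v \right)} = 3$ ($J{\left(o,v \right)} = 3 - 0 = 3 + 0 = 3$)
$l = \frac{13}{320}$ ($l = - \frac{\left(- \frac{1}{8}\right) \left(-13\right) \frac{1}{-5}}{8} = - \frac{\frac{13}{8} \left(- \frac{1}{5}\right)}{8} = \left(- \frac{1}{8}\right) \left(- \frac{13}{40}\right) = \frac{13}{320} \approx 0.040625$)
$J{\left(I{\left(-2,3 \right)},Q{\left(6,5 \right)} \right)} l = 3 \cdot \frac{13}{320} = \frac{39}{320}$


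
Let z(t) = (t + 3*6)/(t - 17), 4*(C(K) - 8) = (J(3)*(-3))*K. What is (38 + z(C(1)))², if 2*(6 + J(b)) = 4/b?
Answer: 1024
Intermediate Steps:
J(b) = -6 + 2/b (J(b) = -6 + (4/b)/2 = -6 + 2/b)
C(K) = 8 + 4*K (C(K) = 8 + (((-6 + 2/3)*(-3))*K)/4 = 8 + (((-6 + 2*(⅓))*(-3))*K)/4 = 8 + (((-6 + ⅔)*(-3))*K)/4 = 8 + ((-16/3*(-3))*K)/4 = 8 + (16*K)/4 = 8 + 4*K)
z(t) = (18 + t)/(-17 + t) (z(t) = (t + 18)/(-17 + t) = (18 + t)/(-17 + t))
(38 + z(C(1)))² = (38 + (18 + (8 + 4*1))/(-17 + (8 + 4*1)))² = (38 + (18 + (8 + 4))/(-17 + (8 + 4)))² = (38 + (18 + 12)/(-17 + 12))² = (38 + 30/(-5))² = (38 - ⅕*30)² = (38 - 6)² = 32² = 1024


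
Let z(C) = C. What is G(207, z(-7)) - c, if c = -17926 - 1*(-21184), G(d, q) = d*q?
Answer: -4707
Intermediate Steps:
c = 3258 (c = -17926 + 21184 = 3258)
G(207, z(-7)) - c = 207*(-7) - 1*3258 = -1449 - 3258 = -4707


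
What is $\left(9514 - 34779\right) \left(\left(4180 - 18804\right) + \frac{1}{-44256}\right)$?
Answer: $\frac{16351501557425}{44256} \approx 3.6948 \cdot 10^{8}$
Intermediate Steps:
$\left(9514 - 34779\right) \left(\left(4180 - 18804\right) + \frac{1}{-44256}\right) = - 25265 \left(-14624 - \frac{1}{44256}\right) = \left(-25265\right) \left(- \frac{647199745}{44256}\right) = \frac{16351501557425}{44256}$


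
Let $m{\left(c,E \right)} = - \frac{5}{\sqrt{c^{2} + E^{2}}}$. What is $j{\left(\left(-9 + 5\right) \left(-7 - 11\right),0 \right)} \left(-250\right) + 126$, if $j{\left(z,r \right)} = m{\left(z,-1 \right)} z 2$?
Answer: $126 + \frac{36000 \sqrt{5185}}{1037} \approx 2625.8$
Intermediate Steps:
$m{\left(c,E \right)} = - \frac{5}{\sqrt{E^{2} + c^{2}}}$
$j{\left(z,r \right)} = - \frac{10 z}{\sqrt{1 + z^{2}}}$ ($j{\left(z,r \right)} = - \frac{5}{\sqrt{\left(-1\right)^{2} + z^{2}}} z 2 = - \frac{5}{\sqrt{1 + z^{2}}} z 2 = - \frac{5 z}{\sqrt{1 + z^{2}}} \cdot 2 = - \frac{10 z}{\sqrt{1 + z^{2}}}$)
$j{\left(\left(-9 + 5\right) \left(-7 - 11\right),0 \right)} \left(-250\right) + 126 = - \frac{10 \left(-9 + 5\right) \left(-7 - 11\right)}{\sqrt{1 + \left(\left(-9 + 5\right) \left(-7 - 11\right)\right)^{2}}} \left(-250\right) + 126 = - \frac{10 \left(\left(-4\right) \left(-18\right)\right)}{\sqrt{1 + \left(\left(-4\right) \left(-18\right)\right)^{2}}} \left(-250\right) + 126 = \left(-10\right) 72 \frac{1}{\sqrt{1 + 72^{2}}} \left(-250\right) + 126 = \left(-10\right) 72 \frac{1}{\sqrt{1 + 5184}} \left(-250\right) + 126 = \left(-10\right) 72 \frac{1}{\sqrt{5185}} \left(-250\right) + 126 = \left(-10\right) 72 \frac{\sqrt{5185}}{5185} \left(-250\right) + 126 = - \frac{144 \sqrt{5185}}{1037} \left(-250\right) + 126 = \frac{36000 \sqrt{5185}}{1037} + 126 = 126 + \frac{36000 \sqrt{5185}}{1037}$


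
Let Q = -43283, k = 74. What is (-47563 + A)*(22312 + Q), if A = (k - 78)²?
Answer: 997108137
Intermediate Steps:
A = 16 (A = (74 - 78)² = (-4)² = 16)
(-47563 + A)*(22312 + Q) = (-47563 + 16)*(22312 - 43283) = -47547*(-20971) = 997108137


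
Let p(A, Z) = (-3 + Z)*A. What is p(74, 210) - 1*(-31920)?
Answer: 47238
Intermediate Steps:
p(A, Z) = A*(-3 + Z)
p(74, 210) - 1*(-31920) = 74*(-3 + 210) - 1*(-31920) = 74*207 + 31920 = 15318 + 31920 = 47238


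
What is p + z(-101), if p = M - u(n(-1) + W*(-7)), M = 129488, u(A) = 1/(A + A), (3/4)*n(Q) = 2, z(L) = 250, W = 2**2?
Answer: 19720179/152 ≈ 1.2974e+5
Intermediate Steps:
W = 4
n(Q) = 8/3 (n(Q) = (4/3)*2 = 8/3)
u(A) = 1/(2*A)
p = 19682179/152 (p = 129488 - 1/(2*(8/3 + 4*(-7))) = 129488 - 1/(2*(8/3 - 28)) = 129488 - 1/(2*(-76/3)) = 129488 - (-3)/(2*76) = 129488 - 1*(-3/152) = 129488 + 3/152 = 19682179/152 ≈ 1.2949e+5)
p + z(-101) = 19682179/152 + 250 = 19720179/152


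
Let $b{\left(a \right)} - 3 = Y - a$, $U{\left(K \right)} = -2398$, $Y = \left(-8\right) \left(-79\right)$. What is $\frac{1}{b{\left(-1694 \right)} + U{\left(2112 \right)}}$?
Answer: $- \frac{1}{69} \approx -0.014493$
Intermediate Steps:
$Y = 632$
$b{\left(a \right)} = 635 - a$ ($b{\left(a \right)} = 3 - \left(-632 + a\right) = 635 - a$)
$\frac{1}{b{\left(-1694 \right)} + U{\left(2112 \right)}} = \frac{1}{\left(635 - -1694\right) - 2398} = \frac{1}{\left(635 + 1694\right) - 2398} = \frac{1}{2329 - 2398} = \frac{1}{-69} = - \frac{1}{69}$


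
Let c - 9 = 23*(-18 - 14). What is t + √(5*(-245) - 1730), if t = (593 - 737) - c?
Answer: 583 + I*√2955 ≈ 583.0 + 54.36*I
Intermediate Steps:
c = -727 (c = 9 + 23*(-18 - 14) = 9 + 23*(-32) = 9 - 736 = -727)
t = 583 (t = (593 - 737) - 1*(-727) = -144 + 727 = 583)
t + √(5*(-245) - 1730) = 583 + √(5*(-245) - 1730) = 583 + √(-1225 - 1730) = 583 + √(-2955) = 583 + I*√2955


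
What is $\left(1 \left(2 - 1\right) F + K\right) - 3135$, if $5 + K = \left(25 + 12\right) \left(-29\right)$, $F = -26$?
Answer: $-4239$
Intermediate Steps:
$K = -1078$ ($K = -5 + \left(25 + 12\right) \left(-29\right) = -5 + 37 \left(-29\right) = -5 - 1073 = -1078$)
$\left(1 \left(2 - 1\right) F + K\right) - 3135 = \left(1 \left(2 - 1\right) \left(-26\right) - 1078\right) - 3135 = \left(1 \cdot 1 \left(-26\right) - 1078\right) - 3135 = \left(1 \left(-26\right) - 1078\right) - 3135 = \left(-26 - 1078\right) - 3135 = -1104 - 3135 = -4239$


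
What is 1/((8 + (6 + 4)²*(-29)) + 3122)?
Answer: 1/230 ≈ 0.0043478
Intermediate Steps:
1/((8 + (6 + 4)²*(-29)) + 3122) = 1/((8 + 10²*(-29)) + 3122) = 1/((8 + 100*(-29)) + 3122) = 1/((8 - 2900) + 3122) = 1/(-2892 + 3122) = 1/230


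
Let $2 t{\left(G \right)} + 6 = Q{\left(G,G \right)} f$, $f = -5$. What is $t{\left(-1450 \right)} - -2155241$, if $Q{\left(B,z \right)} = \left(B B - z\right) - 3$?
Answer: $- \frac{6209259}{2} \approx -3.1046 \cdot 10^{6}$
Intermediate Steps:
$Q{\left(B,z \right)} = -3 + B^{2} - z$ ($Q{\left(B,z \right)} = \left(B^{2} - z\right) - 3 = -3 + B^{2} - z$)
$t{\left(G \right)} = \frac{9}{2} - \frac{5 G^{2}}{2} + \frac{5 G}{2}$ ($t{\left(G \right)} = -3 + \frac{\left(-3 + G^{2} - G\right) \left(-5\right)}{2} = -3 + \frac{15 - 5 G^{2} + 5 G}{2} = -3 + \left(\frac{15}{2} - \frac{5 G^{2}}{2} + \frac{5 G}{2}\right) = \frac{9}{2} - \frac{5 G^{2}}{2} + \frac{5 G}{2}$)
$t{\left(-1450 \right)} - -2155241 = \left(\frac{9}{2} - \frac{5 \left(-1450\right)^{2}}{2} + \frac{5}{2} \left(-1450\right)\right) - -2155241 = \left(\frac{9}{2} - 5256250 - 3625\right) + 2155241 = - \frac{10519741}{2} + 2155241 = - \frac{6209259}{2}$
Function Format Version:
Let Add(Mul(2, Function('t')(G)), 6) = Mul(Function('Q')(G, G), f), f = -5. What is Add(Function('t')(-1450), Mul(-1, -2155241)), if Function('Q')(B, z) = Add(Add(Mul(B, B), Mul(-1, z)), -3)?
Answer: Rational(-6209259, 2) ≈ -3.1046e+6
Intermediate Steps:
Function('Q')(B, z) = Add(-3, Pow(B, 2), Mul(-1, z)) (Function('Q')(B, z) = Add(Add(Pow(B, 2), Mul(-1, z)), -3) = Add(-3, Pow(B, 2), Mul(-1, z)))
Function('t')(G) = Add(Rational(9, 2), Mul(Rational(-5, 2), Pow(G, 2)), Mul(Rational(5, 2), G)) (Function('t')(G) = Add(-3, Mul(Rational(1, 2), Mul(Add(-3, Pow(G, 2), Mul(-1, G)), -5))) = Add(-3, Mul(Rational(1, 2), Add(15, Mul(-5, Pow(G, 2)), Mul(5, G)))) = Add(-3, Add(Rational(15, 2), Mul(Rational(-5, 2), Pow(G, 2)), Mul(Rational(5, 2), G))) = Add(Rational(9, 2), Mul(Rational(-5, 2), Pow(G, 2)), Mul(Rational(5, 2), G)))
Add(Function('t')(-1450), Mul(-1, -2155241)) = Add(Add(Rational(9, 2), Mul(Rational(-5, 2), Pow(-1450, 2)), Mul(Rational(5, 2), -1450)), Mul(-1, -2155241)) = Add(Add(Rational(9, 2), Mul(Rational(-5, 2), 2102500), -3625), 2155241) = Add(Add(Rational(9, 2), -5256250, -3625), 2155241) = Add(Rational(-10519741, 2), 2155241) = Rational(-6209259, 2)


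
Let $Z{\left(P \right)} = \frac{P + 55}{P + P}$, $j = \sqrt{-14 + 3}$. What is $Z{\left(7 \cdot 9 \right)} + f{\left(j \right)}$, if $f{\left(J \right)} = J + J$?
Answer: $\frac{59}{63} + 2 i \sqrt{11} \approx 0.93651 + 6.6332 i$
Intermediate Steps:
$j = i \sqrt{11}$ ($j = \sqrt{-11} = i \sqrt{11} \approx 3.3166 i$)
$f{\left(J \right)} = 2 J$
$Z{\left(P \right)} = \frac{55 + P}{2 P}$
$Z{\left(7 \cdot 9 \right)} + f{\left(j \right)} = \frac{55 + 7 \cdot 9}{2 \cdot 7 \cdot 9} + 2 i \sqrt{11} = \frac{55 + 63}{2 \cdot 63} + 2 i \sqrt{11} = \frac{1}{2} \cdot \frac{1}{63} \cdot 118 + 2 i \sqrt{11} = \frac{59}{63} + 2 i \sqrt{11}$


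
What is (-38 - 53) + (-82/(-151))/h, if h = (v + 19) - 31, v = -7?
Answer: -261161/2869 ≈ -91.029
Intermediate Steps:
h = -19 (h = (-7 + 19) - 31 = 12 - 31 = -19)
(-38 - 53) + (-82/(-151))/h = (-38 - 53) - 82/(-151)/(-19) = -91 - 82*(-1/151)*(-1/19) = -91 + (82/151)*(-1/19) = -91 - 82/2869 = -261161/2869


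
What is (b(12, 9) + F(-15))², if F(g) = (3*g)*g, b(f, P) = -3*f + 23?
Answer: 438244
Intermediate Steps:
b(f, P) = 23 - 3*f
F(g) = 3*g²
(b(12, 9) + F(-15))² = ((23 - 3*12) + 3*(-15)²)² = ((23 - 36) + 3*225)² = (-13 + 675)² = 662² = 438244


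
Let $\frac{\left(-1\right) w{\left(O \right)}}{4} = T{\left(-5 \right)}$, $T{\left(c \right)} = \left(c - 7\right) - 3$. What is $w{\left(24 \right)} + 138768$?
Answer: $138828$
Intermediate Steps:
$T{\left(c \right)} = -10 + c$ ($T{\left(c \right)} = \left(-7 + c\right) - 3 = -10 + c$)
$w{\left(O \right)} = 60$ ($w{\left(O \right)} = - 4 \left(-10 - 5\right) = \left(-4\right) \left(-15\right) = 60$)
$w{\left(24 \right)} + 138768 = 60 + 138768 = 138828$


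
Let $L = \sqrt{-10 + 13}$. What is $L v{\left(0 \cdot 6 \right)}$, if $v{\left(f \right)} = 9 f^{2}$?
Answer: $0$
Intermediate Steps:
$L = \sqrt{3} \approx 1.732$
$L v{\left(0 \cdot 6 \right)} = \sqrt{3} \cdot 9 \left(0 \cdot 6\right)^{2} = \sqrt{3} \cdot 9 \cdot 0^{2} = \sqrt{3} \cdot 9 \cdot 0 = \sqrt{3} \cdot 0 = 0$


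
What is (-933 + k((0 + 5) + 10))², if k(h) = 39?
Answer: 799236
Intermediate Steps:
(-933 + k((0 + 5) + 10))² = (-933 + 39)² = (-894)² = 799236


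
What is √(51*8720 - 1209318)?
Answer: 19*I*√2118 ≈ 874.41*I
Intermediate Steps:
√(51*8720 - 1209318) = √(444720 - 1209318) = √(-764598) = 19*I*√2118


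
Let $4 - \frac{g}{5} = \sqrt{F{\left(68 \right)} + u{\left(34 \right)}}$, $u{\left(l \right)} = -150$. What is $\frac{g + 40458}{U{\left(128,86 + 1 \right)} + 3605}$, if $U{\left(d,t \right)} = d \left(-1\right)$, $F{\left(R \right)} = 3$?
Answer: $\frac{40478}{3477} - \frac{35 i \sqrt{3}}{3477} \approx 11.642 - 0.017435 i$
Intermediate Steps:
$U{\left(d,t \right)} = - d$
$g = 20 - 35 i \sqrt{3}$ ($g = 20 - 5 \sqrt{3 - 150} = 20 - 5 \sqrt{-147} = 20 - 5 \cdot 7 i \sqrt{3} = 20 - 35 i \sqrt{3} \approx 20.0 - 60.622 i$)
$\frac{g + 40458}{U{\left(128,86 + 1 \right)} + 3605} = \frac{\left(20 - 35 i \sqrt{3}\right) + 40458}{\left(-1\right) 128 + 3605} = \frac{40478 - 35 i \sqrt{3}}{-128 + 3605} = \frac{40478 - 35 i \sqrt{3}}{3477} = \left(40478 - 35 i \sqrt{3}\right) \frac{1}{3477} = \frac{40478}{3477} - \frac{35 i \sqrt{3}}{3477}$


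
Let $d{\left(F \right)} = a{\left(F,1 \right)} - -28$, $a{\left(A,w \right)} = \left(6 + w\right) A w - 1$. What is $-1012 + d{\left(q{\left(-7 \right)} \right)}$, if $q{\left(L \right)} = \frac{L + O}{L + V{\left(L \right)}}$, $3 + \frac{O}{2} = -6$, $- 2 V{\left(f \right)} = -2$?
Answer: $- \frac{5735}{6} \approx -955.83$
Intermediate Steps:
$V{\left(f \right)} = 1$ ($V{\left(f \right)} = \left(- \frac{1}{2}\right) \left(-2\right) = 1$)
$O = -18$ ($O = -6 + 2 \left(-6\right) = -6 - 12 = -18$)
$a{\left(A,w \right)} = -1 + A w \left(6 + w\right)$ ($a{\left(A,w \right)} = A \left(6 + w\right) w - 1 = A w \left(6 + w\right) - 1 = -1 + A w \left(6 + w\right)$)
$q{\left(L \right)} = \frac{-18 + L}{1 + L}$ ($q{\left(L \right)} = \frac{L - 18}{L + 1} = \frac{-18 + L}{1 + L}$)
$d{\left(F \right)} = 27 + 7 F$ ($d{\left(F \right)} = \left(-1 + F 1^{2} + 6 F 1\right) - -28 = \left(-1 + F 1 + 6 F\right) + 28 = \left(-1 + F + 6 F\right) + 28 = \left(-1 + 7 F\right) + 28 = 27 + 7 F$)
$-1012 + d{\left(q{\left(-7 \right)} \right)} = -1012 + \left(27 + 7 \frac{-18 - 7}{1 - 7}\right) = -1012 + \left(27 + 7 \frac{1}{-6} \left(-25\right)\right) = -1012 + \left(27 + 7 \left(\left(- \frac{1}{6}\right) \left(-25\right)\right)\right) = -1012 + \left(27 + 7 \cdot \frac{25}{6}\right) = -1012 + \left(27 + \frac{175}{6}\right) = -1012 + \frac{337}{6} = - \frac{5735}{6}$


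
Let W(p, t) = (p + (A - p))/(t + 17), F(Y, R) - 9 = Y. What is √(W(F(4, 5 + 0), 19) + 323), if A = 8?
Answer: √2909/3 ≈ 17.978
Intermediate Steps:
F(Y, R) = 9 + Y
W(p, t) = 8/(17 + t) (W(p, t) = (p + (8 - p))/(t + 17) = 8/(17 + t))
√(W(F(4, 5 + 0), 19) + 323) = √(8/(17 + 19) + 323) = √(8/36 + 323) = √(8*(1/36) + 323) = √(2/9 + 323) = √(2909/9) = √2909/3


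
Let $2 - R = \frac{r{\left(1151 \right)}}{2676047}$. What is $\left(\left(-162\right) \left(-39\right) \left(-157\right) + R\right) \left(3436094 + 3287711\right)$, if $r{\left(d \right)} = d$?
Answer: $- \frac{1622536816036391645}{243277} \approx -6.6695 \cdot 10^{12}$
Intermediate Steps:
$R = \frac{5350943}{2676047}$ ($R = 2 - \frac{1151}{2676047} = \frac{5350943}{2676047} \approx 1.9996$)
$\left(\left(-162\right) \left(-39\right) \left(-157\right) + R\right) \left(3436094 + 3287711\right) = \left(\left(-162\right) \left(-39\right) \left(-157\right) + \frac{5350943}{2676047}\right) \left(3436094 + 3287711\right) = \left(6318 \left(-157\right) + \frac{5350943}{2676047}\right) 6723805 = \left(-991926 + \frac{5350943}{2676047}\right) 6723805 = \left(- \frac{2654435245579}{2676047}\right) 6723805 = - \frac{1622536816036391645}{243277}$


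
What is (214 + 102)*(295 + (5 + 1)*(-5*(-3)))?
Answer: 121660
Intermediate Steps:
(214 + 102)*(295 + (5 + 1)*(-5*(-3))) = 316*(295 + 6*15) = 316*(295 + 90) = 316*385 = 121660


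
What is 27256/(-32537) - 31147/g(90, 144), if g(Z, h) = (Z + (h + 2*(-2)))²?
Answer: -2455272339/1721207300 ≈ -1.4265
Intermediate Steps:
g(Z, h) = (-4 + Z + h)² (g(Z, h) = (Z + (h - 4))² = (Z + (-4 + h))² = (-4 + Z + h)²)
27256/(-32537) - 31147/g(90, 144) = 27256/(-32537) - 31147/(-4 + 90 + 144)² = 27256*(-1/32537) - 31147/(230²) = -27256/32537 - 31147/52900 = -2455272339/1721207300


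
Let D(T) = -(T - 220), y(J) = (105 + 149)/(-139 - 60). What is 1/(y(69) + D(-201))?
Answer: 199/83525 ≈ 0.0023825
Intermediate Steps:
y(J) = -254/199 (y(J) = 254/(-199) = 254*(-1/199) = -254/199)
D(T) = 220 - T (D(T) = -(-220 + T) = 220 - T)
1/(y(69) + D(-201)) = 1/(-254/199 + (220 - 1*(-201))) = 1/(-254/199 + (220 + 201)) = 1/(-254/199 + 421) = 1/(83525/199) = 199/83525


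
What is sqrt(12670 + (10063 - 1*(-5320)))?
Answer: 3*sqrt(3117) ≈ 167.49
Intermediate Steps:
sqrt(12670 + (10063 - 1*(-5320))) = sqrt(12670 + (10063 + 5320)) = sqrt(12670 + 15383) = sqrt(28053) = 3*sqrt(3117)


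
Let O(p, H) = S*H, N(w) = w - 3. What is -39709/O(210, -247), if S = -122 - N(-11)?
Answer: -39709/26676 ≈ -1.4886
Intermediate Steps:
N(w) = -3 + w
S = -108 (S = -122 - (-3 - 11) = -122 - 1*(-14) = -122 + 14 = -108)
O(p, H) = -108*H
-39709/O(210, -247) = -39709/((-108*(-247))) = -39709/26676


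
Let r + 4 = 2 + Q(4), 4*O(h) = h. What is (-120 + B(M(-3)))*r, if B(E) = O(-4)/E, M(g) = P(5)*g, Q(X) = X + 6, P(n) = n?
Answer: -14392/15 ≈ -959.47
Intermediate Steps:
O(h) = h/4
Q(X) = 6 + X
M(g) = 5*g
B(E) = -1/E (B(E) = ((¼)*(-4))/E = -1/E)
r = 8 (r = -4 + (2 + (6 + 4)) = -4 + (2 + 10) = -4 + 12 = 8)
(-120 + B(M(-3)))*r = (-120 - 1/(5*(-3)))*8 = (-120 - 1/(-15))*8 = (-120 - 1*(-1/15))*8 = (-120 + 1/15)*8 = -1799/15*8 = -14392/15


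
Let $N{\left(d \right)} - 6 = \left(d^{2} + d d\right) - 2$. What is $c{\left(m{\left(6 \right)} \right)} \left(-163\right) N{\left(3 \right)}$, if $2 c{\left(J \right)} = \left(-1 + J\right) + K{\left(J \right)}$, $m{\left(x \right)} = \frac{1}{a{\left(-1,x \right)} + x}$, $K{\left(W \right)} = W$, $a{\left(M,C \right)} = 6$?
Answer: $\frac{8965}{6} \approx 1494.2$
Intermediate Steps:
$N{\left(d \right)} = 4 + 2 d^{2}$ ($N{\left(d \right)} = 6 - \left(2 - d^{2} - d d\right) = 6 + \left(\left(d^{2} + d^{2}\right) - 2\right) = 6 + \left(2 d^{2} - 2\right) = 6 + \left(-2 + 2 d^{2}\right) = 4 + 2 d^{2}$)
$m{\left(x \right)} = \frac{1}{6 + x}$
$c{\left(J \right)} = - \frac{1}{2} + J$ ($c{\left(J \right)} = \frac{\left(-1 + J\right) + J}{2} = \frac{-1 + 2 J}{2} = - \frac{1}{2} + J$)
$c{\left(m{\left(6 \right)} \right)} \left(-163\right) N{\left(3 \right)} = \left(- \frac{1}{2} + \frac{1}{6 + 6}\right) \left(-163\right) \left(4 + 2 \cdot 3^{2}\right) = \left(- \frac{1}{2} + \frac{1}{12}\right) \left(-163\right) \left(4 + 2 \cdot 9\right) = \left(- \frac{1}{2} + \frac{1}{12}\right) \left(-163\right) \left(4 + 18\right) = \left(- \frac{5}{12}\right) \left(-163\right) 22 = \frac{815}{12} \cdot 22 = \frac{8965}{6}$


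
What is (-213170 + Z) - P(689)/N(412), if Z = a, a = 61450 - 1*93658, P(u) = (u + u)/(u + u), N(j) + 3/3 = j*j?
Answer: -41651197855/169743 ≈ -2.4538e+5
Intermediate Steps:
N(j) = -1 + j² (N(j) = -1 + j*j = -1 + j²)
P(u) = 1 (P(u) = (2*u)/((2*u)) = (2*u)*(1/(2*u)) = 1)
a = -32208 (a = 61450 - 93658 = -32208)
Z = -32208
(-213170 + Z) - P(689)/N(412) = (-213170 - 32208) - 1/(-1 + 412²) = -245378 - 1/(-1 + 169744) = -245378 - 1/169743 = -41651197855/169743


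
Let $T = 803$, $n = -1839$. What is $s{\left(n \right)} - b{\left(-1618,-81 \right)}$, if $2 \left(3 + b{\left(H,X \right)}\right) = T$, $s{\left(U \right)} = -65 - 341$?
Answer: $- \frac{1609}{2} \approx -804.5$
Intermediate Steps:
$s{\left(U \right)} = -406$ ($s{\left(U \right)} = -65 - 341 = -406$)
$b{\left(H,X \right)} = \frac{797}{2}$ ($b{\left(H,X \right)} = -3 + \frac{1}{2} \cdot 803 = -3 + \frac{803}{2} = \frac{797}{2}$)
$s{\left(n \right)} - b{\left(-1618,-81 \right)} = -406 - \frac{797}{2} = - \frac{1609}{2}$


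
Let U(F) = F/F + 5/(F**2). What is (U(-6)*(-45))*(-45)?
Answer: 9225/4 ≈ 2306.3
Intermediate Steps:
U(F) = 1 + 5/F**2
(U(-6)*(-45))*(-45) = ((1 + 5/(-6)**2)*(-45))*(-45) = ((1 + 5*(1/36))*(-45))*(-45) = ((1 + 5/36)*(-45))*(-45) = ((41/36)*(-45))*(-45) = -205/4*(-45) = 9225/4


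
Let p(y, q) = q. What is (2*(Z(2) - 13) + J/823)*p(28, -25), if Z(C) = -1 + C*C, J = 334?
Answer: 403150/823 ≈ 489.85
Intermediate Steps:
Z(C) = -1 + C²
(2*(Z(2) - 13) + J/823)*p(28, -25) = (2*((-1 + 2²) - 13) + 334/823)*(-25) = (2*((-1 + 4) - 13) + 334*(1/823))*(-25) = (2*(3 - 13) + 334/823)*(-25) = (2*(-10) + 334/823)*(-25) = (-20 + 334/823)*(-25) = -16126/823*(-25) = 403150/823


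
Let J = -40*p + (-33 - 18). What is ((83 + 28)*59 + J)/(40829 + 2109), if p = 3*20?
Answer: 2049/21469 ≈ 0.095440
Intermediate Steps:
p = 60
J = -2451 (J = -40*60 + (-33 - 18) = -2400 - 51 = -2451)
((83 + 28)*59 + J)/(40829 + 2109) = ((83 + 28)*59 - 2451)/(40829 + 2109) = (111*59 - 2451)/42938 = (6549 - 2451)*(1/42938) = 4098*(1/42938) = 2049/21469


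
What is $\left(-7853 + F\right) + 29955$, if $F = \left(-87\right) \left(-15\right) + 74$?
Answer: $23481$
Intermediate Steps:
$F = 1379$ ($F = 1305 + 74 = 1379$)
$\left(-7853 + F\right) + 29955 = \left(-7853 + 1379\right) + 29955 = -6474 + 29955 = 23481$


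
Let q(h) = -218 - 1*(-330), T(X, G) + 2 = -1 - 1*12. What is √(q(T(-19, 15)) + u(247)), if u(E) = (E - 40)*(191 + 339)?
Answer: √109822 ≈ 331.39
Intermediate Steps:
T(X, G) = -15 (T(X, G) = -2 + (-1 - 1*12) = -2 + (-1 - 12) = -2 - 13 = -15)
u(E) = -21200 + 530*E (u(E) = (-40 + E)*530 = -21200 + 530*E)
q(h) = 112 (q(h) = -218 + 330 = 112)
√(q(T(-19, 15)) + u(247)) = √(112 + (-21200 + 530*247)) = √(112 + (-21200 + 130910)) = √(112 + 109710) = √109822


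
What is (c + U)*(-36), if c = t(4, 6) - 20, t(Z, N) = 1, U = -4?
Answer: 828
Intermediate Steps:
c = -19 (c = 1 - 20 = -19)
(c + U)*(-36) = (-19 - 4)*(-36) = -23*(-36) = 828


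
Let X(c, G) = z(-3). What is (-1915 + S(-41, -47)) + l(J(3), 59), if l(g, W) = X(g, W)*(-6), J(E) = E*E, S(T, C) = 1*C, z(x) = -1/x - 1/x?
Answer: -1966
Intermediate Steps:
z(x) = -2/x
S(T, C) = C
X(c, G) = 2/3 (X(c, G) = -2/(-3) = -2*(-1/3) = 2/3)
J(E) = E**2
l(g, W) = -4 (l(g, W) = (2/3)*(-6) = -4)
(-1915 + S(-41, -47)) + l(J(3), 59) = (-1915 - 47) - 4 = -1962 - 4 = -1966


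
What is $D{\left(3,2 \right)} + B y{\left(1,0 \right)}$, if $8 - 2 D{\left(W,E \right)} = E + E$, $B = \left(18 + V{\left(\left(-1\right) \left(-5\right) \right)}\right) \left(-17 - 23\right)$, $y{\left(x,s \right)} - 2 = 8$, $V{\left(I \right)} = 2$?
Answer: $-7998$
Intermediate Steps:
$y{\left(x,s \right)} = 10$ ($y{\left(x,s \right)} = 2 + 8 = 10$)
$B = -800$ ($B = \left(18 + 2\right) \left(-17 - 23\right) = 20 \left(-40\right) = -800$)
$D{\left(W,E \right)} = 4 - E$ ($D{\left(W,E \right)} = 4 - \frac{E + E}{2} = 4 - \frac{2 E}{2} = 4 - E$)
$D{\left(3,2 \right)} + B y{\left(1,0 \right)} = \left(4 - 2\right) - 8000 = 2 - 8000 = -7998$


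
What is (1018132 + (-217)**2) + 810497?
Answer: 1875718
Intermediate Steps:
(1018132 + (-217)**2) + 810497 = (1018132 + 47089) + 810497 = 1065221 + 810497 = 1875718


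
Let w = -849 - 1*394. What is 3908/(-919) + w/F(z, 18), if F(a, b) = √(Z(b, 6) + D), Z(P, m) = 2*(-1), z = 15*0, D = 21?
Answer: -3908/919 - 1243*√19/19 ≈ -289.42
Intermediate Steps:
z = 0
Z(P, m) = -2
F(a, b) = √19 (F(a, b) = √(-2 + 21) = √19)
w = -1243 (w = -849 - 394 = -1243)
3908/(-919) + w/F(z, 18) = 3908/(-919) - 1243*√19/19 = 3908*(-1/919) - 1243*√19/19 = -3908/919 - 1243*√19/19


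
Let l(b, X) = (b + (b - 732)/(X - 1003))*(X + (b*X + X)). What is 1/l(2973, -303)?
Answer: -1306/3497977008225 ≈ -3.7336e-10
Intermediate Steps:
l(b, X) = (b + (-732 + b)/(-1003 + X))*(2*X + X*b) (l(b, X) = (b + (-732 + b)/(-1003 + X))*(X + (X*b + X)) = (b + (-732 + b)/(-1003 + X))*(X + (X + X*b)) = (b + (-732 + b)/(-1003 + X))*(2*X + X*b))
1/l(2973, -303) = 1/(-303*(-1464 - 2736*2973 - 1002*2973**2 - 303*2973**2 + 2*(-303)*2973)/(-1003 - 303)) = 1/(-303*(-1464 - 8134128 - 1002*8838729 - 303*8838729 - 1801638)/(-1306)) = 1/(-303*(-1/1306)*(-1464 - 8134128 - 8856406458 - 2678134887 - 1801638)) = 1/(-303*(-1/1306)*(-11544478575)) = 1/(-3497977008225/1306) = -1306/3497977008225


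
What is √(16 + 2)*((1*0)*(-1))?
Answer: 0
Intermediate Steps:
√(16 + 2)*((1*0)*(-1)) = √18*(0*(-1)) = (3*√2)*0 = 0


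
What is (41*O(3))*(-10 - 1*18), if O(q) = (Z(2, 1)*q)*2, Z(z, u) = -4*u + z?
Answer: 13776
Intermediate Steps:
Z(z, u) = z - 4*u
O(q) = -4*q (O(q) = ((2 - 4*1)*q)*2 = ((2 - 4)*q)*2 = -2*q*2 = -4*q)
(41*O(3))*(-10 - 1*18) = (41*(-4*3))*(-10 - 1*18) = (41*(-12))*(-10 - 18) = -492*(-28) = 13776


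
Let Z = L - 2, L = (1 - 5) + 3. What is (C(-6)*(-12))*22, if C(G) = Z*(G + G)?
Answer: -9504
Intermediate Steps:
L = -1 (L = -4 + 3 = -1)
Z = -3 (Z = -1 - 2 = -3)
C(G) = -6*G (C(G) = -3*(G + G) = -6*G)
(C(-6)*(-12))*22 = (-6*(-6)*(-12))*22 = (36*(-12))*22 = -432*22 = -9504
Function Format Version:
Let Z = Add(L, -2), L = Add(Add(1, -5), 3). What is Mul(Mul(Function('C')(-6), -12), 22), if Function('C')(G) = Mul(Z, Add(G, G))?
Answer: -9504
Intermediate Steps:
L = -1 (L = Add(-4, 3) = -1)
Z = -3 (Z = Add(-1, -2) = -3)
Function('C')(G) = Mul(-6, G) (Function('C')(G) = Mul(-3, Add(G, G)) = Mul(-3, Mul(2, G)) = Mul(-6, G))
Mul(Mul(Function('C')(-6), -12), 22) = Mul(Mul(Mul(-6, -6), -12), 22) = Mul(Mul(36, -12), 22) = Mul(-432, 22) = -9504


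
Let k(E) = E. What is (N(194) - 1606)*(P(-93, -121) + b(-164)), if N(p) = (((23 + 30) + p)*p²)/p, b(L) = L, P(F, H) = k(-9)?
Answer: -8011976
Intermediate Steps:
P(F, H) = -9
N(p) = p*(53 + p) (N(p) = ((53 + p)*p²)/p = (p²*(53 + p))/p = p*(53 + p))
(N(194) - 1606)*(P(-93, -121) + b(-164)) = (194*(53 + 194) - 1606)*(-9 - 164) = (194*247 - 1606)*(-173) = (47918 - 1606)*(-173) = 46312*(-173) = -8011976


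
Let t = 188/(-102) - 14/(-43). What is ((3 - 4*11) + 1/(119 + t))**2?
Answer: 111534847732036/66377854321 ≈ 1680.3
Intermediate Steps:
t = -3328/2193 (t = 188*(-1/102) - 14*(-1/43) = -94/51 + 14/43 = -3328/2193 ≈ -1.5176)
((3 - 4*11) + 1/(119 + t))**2 = ((3 - 4*11) + 1/(119 - 3328/2193))**2 = ((3 - 44) + 1/(257639/2193))**2 = (-41 + 2193/257639)**2 = (-10561006/257639)**2 = 111534847732036/66377854321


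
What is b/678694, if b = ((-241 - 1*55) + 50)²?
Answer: 30258/339347 ≈ 0.089165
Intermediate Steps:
b = 60516 (b = ((-241 - 55) + 50)² = (-296 + 50)² = (-246)² = 60516)
b/678694 = 60516/678694 = 60516*(1/678694) = 30258/339347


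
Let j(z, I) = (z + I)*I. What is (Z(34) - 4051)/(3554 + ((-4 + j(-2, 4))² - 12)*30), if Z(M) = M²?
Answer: -2895/3674 ≈ -0.78797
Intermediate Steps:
j(z, I) = I*(I + z) (j(z, I) = (I + z)*I = I*(I + z))
(Z(34) - 4051)/(3554 + ((-4 + j(-2, 4))² - 12)*30) = (34² - 4051)/(3554 + ((-4 + 4*(4 - 2))² - 12)*30) = (1156 - 4051)/(3554 + ((-4 + 4*2)² - 12)*30) = -2895/(3554 + ((-4 + 8)² - 12)*30) = -2895/(3554 + (4² - 12)*30) = -2895/(3554 + (16 - 12)*30) = -2895/(3554 + 4*30) = -2895/(3554 + 120) = -2895/3674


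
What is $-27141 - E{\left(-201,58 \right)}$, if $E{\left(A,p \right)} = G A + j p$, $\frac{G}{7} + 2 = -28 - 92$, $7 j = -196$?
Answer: $-197171$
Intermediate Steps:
$j = -28$ ($j = \frac{1}{7} \left(-196\right) = -28$)
$G = -854$ ($G = -14 + 7 \left(-28 - 92\right) = -14 + 7 \left(-120\right) = -14 - 840 = -854$)
$E{\left(A,p \right)} = - 854 A - 28 p$
$-27141 - E{\left(-201,58 \right)} = -27141 - \left(\left(-854\right) \left(-201\right) - 1624\right) = -27141 - \left(171654 - 1624\right) = -27141 - 170030 = -197171$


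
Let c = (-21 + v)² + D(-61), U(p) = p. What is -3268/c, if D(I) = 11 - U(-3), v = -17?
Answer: -1634/729 ≈ -2.2414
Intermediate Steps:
D(I) = 14 (D(I) = 11 - 1*(-3) = 11 + 3 = 14)
c = 1458 (c = (-21 - 17)² + 14 = (-38)² + 14 = 1444 + 14 = 1458)
-3268/c = -3268/1458 = -3268*1/1458 = -1634/729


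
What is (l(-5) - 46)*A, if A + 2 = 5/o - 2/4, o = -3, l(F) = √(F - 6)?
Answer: 575/3 - 25*I*√11/6 ≈ 191.67 - 13.819*I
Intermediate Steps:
l(F) = √(-6 + F)
A = -25/6 (A = -2 + (5/(-3) - 2/4) = -2 + (5*(-⅓) - 2*¼) = -2 + (-5/3 - ½) = -2 - 13/6 = -25/6 ≈ -4.1667)
(l(-5) - 46)*A = (√(-6 - 5) - 46)*(-25/6) = (√(-11) - 46)*(-25/6) = (I*√11 - 46)*(-25/6) = (-46 + I*√11)*(-25/6) = 575/3 - 25*I*√11/6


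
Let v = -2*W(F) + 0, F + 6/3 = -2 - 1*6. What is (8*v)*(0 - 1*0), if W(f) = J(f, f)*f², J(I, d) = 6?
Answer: 0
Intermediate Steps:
F = -10 (F = -2 + (-2 - 1*6) = -2 + (-2 - 6) = -2 - 8 = -10)
W(f) = 6*f²
v = -1200 (v = -12*(-10)² + 0 = -12*100 + 0 = -2*600 + 0 = -1200 + 0 = -1200)
(8*v)*(0 - 1*0) = (8*(-1200))*(0 - 1*0) = -9600*(0 + 0) = -9600*0 = 0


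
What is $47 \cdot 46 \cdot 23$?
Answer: $49726$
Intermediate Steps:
$47 \cdot 46 \cdot 23 = 2162 \cdot 23 = 49726$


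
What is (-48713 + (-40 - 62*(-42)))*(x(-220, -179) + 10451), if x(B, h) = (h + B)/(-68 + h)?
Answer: -6270910716/13 ≈ -4.8238e+8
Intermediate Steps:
x(B, h) = (B + h)/(-68 + h)
(-48713 + (-40 - 62*(-42)))*(x(-220, -179) + 10451) = (-48713 + (-40 - 62*(-42)))*((-220 - 179)/(-68 - 179) + 10451) = (-48713 + (-40 + 2604))*(-399/(-247) + 10451) = (-48713 + 2564)*(-1/247*(-399) + 10451) = -46149*(21/13 + 10451) = -46149*135884/13 = -6270910716/13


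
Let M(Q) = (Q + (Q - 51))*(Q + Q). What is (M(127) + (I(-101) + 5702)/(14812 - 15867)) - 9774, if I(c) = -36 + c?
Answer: 8816155/211 ≈ 41783.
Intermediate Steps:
M(Q) = 2*Q*(-51 + 2*Q) (M(Q) = (Q + (-51 + Q))*(2*Q) = (-51 + 2*Q)*(2*Q) = 2*Q*(-51 + 2*Q))
(M(127) + (I(-101) + 5702)/(14812 - 15867)) - 9774 = (2*127*(-51 + 2*127) + ((-36 - 101) + 5702)/(14812 - 15867)) - 9774 = (2*127*(-51 + 254) + (-137 + 5702)/(-1055)) - 9774 = (2*127*203 + 5565*(-1/1055)) - 9774 = (51562 - 1113/211) - 9774 = 10878469/211 - 9774 = 8816155/211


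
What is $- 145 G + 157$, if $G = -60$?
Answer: $8857$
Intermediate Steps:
$- 145 G + 157 = \left(-145\right) \left(-60\right) + 157 = 8700 + 157 = 8857$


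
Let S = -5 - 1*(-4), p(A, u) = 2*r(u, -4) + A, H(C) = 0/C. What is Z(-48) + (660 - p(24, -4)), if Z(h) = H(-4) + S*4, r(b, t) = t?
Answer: 640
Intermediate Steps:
H(C) = 0
p(A, u) = -8 + A (p(A, u) = 2*(-4) + A = -8 + A)
S = -1 (S = -5 + 4 = -1)
Z(h) = -4 (Z(h) = 0 - 1*4 = 0 - 4 = -4)
Z(-48) + (660 - p(24, -4)) = -4 + (660 - (-8 + 24)) = -4 + (660 - 1*16) = -4 + (660 - 16) = -4 + 644 = 640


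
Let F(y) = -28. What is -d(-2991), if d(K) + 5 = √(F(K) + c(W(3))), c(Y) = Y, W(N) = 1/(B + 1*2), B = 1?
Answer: 5 - I*√249/3 ≈ 5.0 - 5.2599*I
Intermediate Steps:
W(N) = ⅓ (W(N) = 1/(1 + 1*2) = 1/(1 + 2) = 1/3 = ⅓)
d(K) = -5 + I*√249/3 (d(K) = -5 + √(-28 + ⅓) = -5 + √(-83/3) = -5 + I*√249/3)
-d(-2991) = -(-5 + I*√249/3) = 5 - I*√249/3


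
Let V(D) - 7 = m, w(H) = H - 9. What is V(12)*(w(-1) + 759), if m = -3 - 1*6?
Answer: -1498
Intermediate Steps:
w(H) = -9 + H
m = -9 (m = -3 - 6 = -9)
V(D) = -2 (V(D) = 7 - 9 = -2)
V(12)*(w(-1) + 759) = -2*((-9 - 1) + 759) = -2*(-10 + 759) = -2*749 = -1498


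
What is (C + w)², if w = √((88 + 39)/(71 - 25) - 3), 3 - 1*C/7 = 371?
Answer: (118496 - I*√506)²/2116 ≈ 6.6358e+6 - 2519.4*I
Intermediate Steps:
C = -2576 (C = 21 - 7*371 = 21 - 2597 = -2576)
w = I*√506/46 (w = √(127/46 - 3) = √(-11/46) = I*√506/46 ≈ 0.48901*I)
(C + w)² = (-2576 + I*√506/46)²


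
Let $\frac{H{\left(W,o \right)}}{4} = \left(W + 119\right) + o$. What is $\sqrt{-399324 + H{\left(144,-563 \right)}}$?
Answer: $2 i \sqrt{100131} \approx 632.87 i$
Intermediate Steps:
$H{\left(W,o \right)} = 476 + 4 W + 4 o$ ($H{\left(W,o \right)} = 4 \left(\left(W + 119\right) + o\right) = 4 \left(\left(119 + W\right) + o\right) = 4 \left(119 + W + o\right) = 476 + 4 W + 4 o$)
$\sqrt{-399324 + H{\left(144,-563 \right)}} = \sqrt{-399324 + \left(476 + 4 \cdot 144 + 4 \left(-563\right)\right)} = \sqrt{-399324 + \left(476 + 576 - 2252\right)} = \sqrt{-399324 - 1200} = \sqrt{-400524} = 2 i \sqrt{100131}$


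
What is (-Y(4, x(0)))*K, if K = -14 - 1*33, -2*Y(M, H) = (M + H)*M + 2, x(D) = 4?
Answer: -799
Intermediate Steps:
Y(M, H) = -1 - M*(H + M)/2 (Y(M, H) = -((M + H)*M + 2)/2 = -((H + M)*M + 2)/2 = -(M*(H + M) + 2)/2 = -(2 + M*(H + M))/2 = -1 - M*(H + M)/2)
K = -47 (K = -14 - 33 = -47)
(-Y(4, x(0)))*K = -(-1 - 1/2*4**2 - 1/2*4*4)*(-47) = -(-1 - 1/2*16 - 8)*(-47) = -(-1 - 8 - 8)*(-47) = -1*(-17)*(-47) = 17*(-47) = -799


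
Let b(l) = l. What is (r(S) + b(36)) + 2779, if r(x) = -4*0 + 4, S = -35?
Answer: 2819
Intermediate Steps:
r(x) = 4 (r(x) = 0 + 4 = 4)
(r(S) + b(36)) + 2779 = (4 + 36) + 2779 = 40 + 2779 = 2819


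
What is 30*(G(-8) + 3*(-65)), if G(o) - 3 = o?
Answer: -6000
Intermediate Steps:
G(o) = 3 + o
30*(G(-8) + 3*(-65)) = 30*((3 - 8) + 3*(-65)) = 30*(-5 - 195) = 30*(-200) = -6000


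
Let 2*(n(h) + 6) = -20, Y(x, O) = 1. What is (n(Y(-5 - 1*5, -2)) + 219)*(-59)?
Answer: -11977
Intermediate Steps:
n(h) = -16 (n(h) = -6 + (½)*(-20) = -6 - 10 = -16)
(n(Y(-5 - 1*5, -2)) + 219)*(-59) = (-16 + 219)*(-59) = 203*(-59) = -11977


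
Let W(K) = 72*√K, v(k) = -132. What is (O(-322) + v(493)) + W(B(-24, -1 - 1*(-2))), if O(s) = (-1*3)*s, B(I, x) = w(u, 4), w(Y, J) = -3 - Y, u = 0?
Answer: 834 + 72*I*√3 ≈ 834.0 + 124.71*I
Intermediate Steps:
B(I, x) = -3 (B(I, x) = -3 - 1*0 = -3 + 0 = -3)
O(s) = -3*s
(O(-322) + v(493)) + W(B(-24, -1 - 1*(-2))) = (-3*(-322) - 132) + 72*√(-3) = (966 - 132) + 72*(I*√3) = 834 + 72*I*√3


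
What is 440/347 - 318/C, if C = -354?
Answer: 44351/20473 ≈ 2.1663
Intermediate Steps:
440/347 - 318/C = 440/347 - 318/(-354) = 440*(1/347) - 318*(-1/354) = 440/347 + 53/59 = 44351/20473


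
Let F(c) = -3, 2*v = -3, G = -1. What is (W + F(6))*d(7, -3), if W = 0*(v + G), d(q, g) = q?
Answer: -21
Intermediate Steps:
v = -3/2 (v = (½)*(-3) = -3/2 ≈ -1.5000)
W = 0 (W = 0*(-3/2 - 1) = 0*(-5/2) = 0)
(W + F(6))*d(7, -3) = (0 - 3)*7 = -3*7 = -21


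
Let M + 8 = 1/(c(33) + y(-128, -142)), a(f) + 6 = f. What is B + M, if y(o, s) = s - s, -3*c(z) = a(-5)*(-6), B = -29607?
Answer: -651531/22 ≈ -29615.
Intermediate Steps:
a(f) = -6 + f
c(z) = -22 (c(z) = -(-6 - 5)*(-6)/3 = -(-11)*(-6)/3 = -⅓*66 = -22)
y(o, s) = 0
M = -177/22 (M = -8 + 1/(-22 + 0) = -8 + 1/(-22) = -8 - 1/22 = -177/22 ≈ -8.0455)
B + M = -29607 - 177/22 = -651531/22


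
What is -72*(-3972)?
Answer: 285984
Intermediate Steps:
-72*(-3972) = -1*(-285984) = 285984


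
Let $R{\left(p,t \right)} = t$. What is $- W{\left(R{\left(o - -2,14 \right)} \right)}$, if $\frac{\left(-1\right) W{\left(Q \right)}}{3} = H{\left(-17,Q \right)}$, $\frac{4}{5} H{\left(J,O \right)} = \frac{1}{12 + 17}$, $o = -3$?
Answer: $\frac{15}{116} \approx 0.12931$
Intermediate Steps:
$H{\left(J,O \right)} = \frac{5}{116}$ ($H{\left(J,O \right)} = \frac{5}{4 \left(12 + 17\right)} = \frac{5}{4 \cdot 29} = \frac{5}{4} \cdot \frac{1}{29} = \frac{5}{116}$)
$W{\left(Q \right)} = - \frac{15}{116}$ ($W{\left(Q \right)} = \left(-3\right) \frac{5}{116} = - \frac{15}{116}$)
$- W{\left(R{\left(o - -2,14 \right)} \right)} = \left(-1\right) \left(- \frac{15}{116}\right) = \frac{15}{116}$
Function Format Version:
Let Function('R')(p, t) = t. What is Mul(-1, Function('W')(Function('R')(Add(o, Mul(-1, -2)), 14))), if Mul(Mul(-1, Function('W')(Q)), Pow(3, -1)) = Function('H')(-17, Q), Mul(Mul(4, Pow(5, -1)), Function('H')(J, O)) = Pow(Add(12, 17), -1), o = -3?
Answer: Rational(15, 116) ≈ 0.12931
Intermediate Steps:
Function('H')(J, O) = Rational(5, 116) (Function('H')(J, O) = Mul(Rational(5, 4), Pow(Add(12, 17), -1)) = Mul(Rational(5, 4), Pow(29, -1)) = Mul(Rational(5, 4), Rational(1, 29)) = Rational(5, 116))
Function('W')(Q) = Rational(-15, 116) (Function('W')(Q) = Mul(-3, Rational(5, 116)) = Rational(-15, 116))
Mul(-1, Function('W')(Function('R')(Add(o, Mul(-1, -2)), 14))) = Mul(-1, Rational(-15, 116)) = Rational(15, 116)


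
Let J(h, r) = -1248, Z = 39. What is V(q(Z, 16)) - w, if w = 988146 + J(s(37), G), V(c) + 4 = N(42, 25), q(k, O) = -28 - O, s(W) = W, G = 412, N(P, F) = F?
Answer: -986877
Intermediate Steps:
V(c) = 21 (V(c) = -4 + 25 = 21)
w = 986898 (w = 988146 - 1248 = 986898)
V(q(Z, 16)) - w = 21 - 1*986898 = 21 - 986898 = -986877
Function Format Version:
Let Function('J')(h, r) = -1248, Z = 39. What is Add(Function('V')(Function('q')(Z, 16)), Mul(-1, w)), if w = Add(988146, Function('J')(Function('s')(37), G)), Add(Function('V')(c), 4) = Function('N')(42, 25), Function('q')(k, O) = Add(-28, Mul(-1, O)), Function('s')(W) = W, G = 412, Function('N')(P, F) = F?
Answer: -986877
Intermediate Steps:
Function('V')(c) = 21 (Function('V')(c) = Add(-4, 25) = 21)
w = 986898 (w = Add(988146, -1248) = 986898)
Add(Function('V')(Function('q')(Z, 16)), Mul(-1, w)) = Add(21, Mul(-1, 986898)) = Add(21, -986898) = -986877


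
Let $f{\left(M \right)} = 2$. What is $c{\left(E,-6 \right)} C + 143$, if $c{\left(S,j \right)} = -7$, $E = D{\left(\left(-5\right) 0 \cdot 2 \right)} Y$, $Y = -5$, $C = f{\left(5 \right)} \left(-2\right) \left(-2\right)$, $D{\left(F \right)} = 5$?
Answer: $87$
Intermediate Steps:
$C = 8$ ($C = 2 \left(-2\right) \left(-2\right) = \left(-4\right) \left(-2\right) = 8$)
$E = -25$ ($E = 5 \left(-5\right) = -25$)
$c{\left(E,-6 \right)} C + 143 = \left(-7\right) 8 + 143 = -56 + 143 = 87$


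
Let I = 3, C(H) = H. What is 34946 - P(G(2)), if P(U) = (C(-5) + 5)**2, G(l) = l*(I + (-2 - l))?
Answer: 34946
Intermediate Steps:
G(l) = l*(1 - l) (G(l) = l*(3 + (-2 - l)) = l*(1 - l))
P(U) = 0 (P(U) = (-5 + 5)**2 = 0**2 = 0)
34946 - P(G(2)) = 34946 - 1*0 = 34946 + 0 = 34946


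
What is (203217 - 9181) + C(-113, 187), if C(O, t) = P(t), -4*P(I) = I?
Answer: 775957/4 ≈ 1.9399e+5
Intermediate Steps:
P(I) = -I/4
C(O, t) = -t/4
(203217 - 9181) + C(-113, 187) = (203217 - 9181) - ¼*187 = 194036 - 187/4 = 775957/4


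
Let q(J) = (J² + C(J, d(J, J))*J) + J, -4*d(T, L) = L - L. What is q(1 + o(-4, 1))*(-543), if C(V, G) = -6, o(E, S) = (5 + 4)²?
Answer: -3428502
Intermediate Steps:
o(E, S) = 81 (o(E, S) = 9² = 81)
d(T, L) = 0 (d(T, L) = -(L - L)/4 = -¼*0 = 0)
q(J) = J² - 5*J (q(J) = (J² - 6*J) + J = J² - 5*J)
q(1 + o(-4, 1))*(-543) = ((1 + 81)*(-5 + (1 + 81)))*(-543) = (82*(-5 + 82))*(-543) = (82*77)*(-543) = 6314*(-543) = -3428502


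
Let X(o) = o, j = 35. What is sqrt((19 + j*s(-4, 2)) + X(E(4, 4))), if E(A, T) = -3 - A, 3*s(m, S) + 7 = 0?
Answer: I*sqrt(627)/3 ≈ 8.3466*I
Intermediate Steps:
s(m, S) = -7/3 (s(m, S) = -7/3 + (1/3)*0 = -7/3 + 0 = -7/3)
sqrt((19 + j*s(-4, 2)) + X(E(4, 4))) = sqrt((19 + 35*(-7/3)) + (-3 - 1*4)) = sqrt((19 - 245/3) + (-3 - 4)) = sqrt(-188/3 - 7) = sqrt(-209/3) = I*sqrt(627)/3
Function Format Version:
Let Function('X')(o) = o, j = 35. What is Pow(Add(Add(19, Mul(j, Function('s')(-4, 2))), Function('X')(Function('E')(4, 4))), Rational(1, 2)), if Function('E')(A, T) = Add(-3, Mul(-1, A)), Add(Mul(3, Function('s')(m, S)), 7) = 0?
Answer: Mul(Rational(1, 3), I, Pow(627, Rational(1, 2))) ≈ Mul(8.3466, I)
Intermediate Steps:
Function('s')(m, S) = Rational(-7, 3) (Function('s')(m, S) = Add(Rational(-7, 3), Mul(Rational(1, 3), 0)) = Add(Rational(-7, 3), 0) = Rational(-7, 3))
Pow(Add(Add(19, Mul(j, Function('s')(-4, 2))), Function('X')(Function('E')(4, 4))), Rational(1, 2)) = Pow(Add(Add(19, Mul(35, Rational(-7, 3))), Add(-3, Mul(-1, 4))), Rational(1, 2)) = Pow(Add(Add(19, Rational(-245, 3)), Add(-3, -4)), Rational(1, 2)) = Pow(Add(Rational(-188, 3), -7), Rational(1, 2)) = Pow(Rational(-209, 3), Rational(1, 2)) = Mul(Rational(1, 3), I, Pow(627, Rational(1, 2)))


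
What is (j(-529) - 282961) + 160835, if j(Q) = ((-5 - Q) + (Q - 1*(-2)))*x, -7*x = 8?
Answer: -854858/7 ≈ -1.2212e+5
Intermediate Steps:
x = -8/7 (x = -1/7*8 = -8/7 ≈ -1.1429)
j(Q) = 24/7 (j(Q) = ((-5 - Q) + (Q - 1*(-2)))*(-8/7) = ((-5 - Q) + (Q + 2))*(-8/7) = ((-5 - Q) + (2 + Q))*(-8/7) = -3*(-8/7) = 24/7)
(j(-529) - 282961) + 160835 = (24/7 - 282961) + 160835 = -1980703/7 + 160835 = -854858/7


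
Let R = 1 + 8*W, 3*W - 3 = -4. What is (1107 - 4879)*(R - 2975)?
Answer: 33683960/3 ≈ 1.1228e+7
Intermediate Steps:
W = -1/3 (W = 1 + (1/3)*(-4) = 1 - 4/3 = -1/3 ≈ -0.33333)
R = -5/3 (R = 1 + 8*(-1/3) = 1 - 8/3 = -5/3 ≈ -1.6667)
(1107 - 4879)*(R - 2975) = (1107 - 4879)*(-5/3 - 2975) = -3772*(-8930/3) = 33683960/3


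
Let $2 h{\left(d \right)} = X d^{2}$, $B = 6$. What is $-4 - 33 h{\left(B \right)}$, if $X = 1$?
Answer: $-598$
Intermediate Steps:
$h{\left(d \right)} = \frac{d^{2}}{2}$ ($h{\left(d \right)} = \frac{1 d^{2}}{2} = \frac{d^{2}}{2}$)
$-4 - 33 h{\left(B \right)} = -4 - 33 \frac{6^{2}}{2} = -4 - 33 \cdot \frac{1}{2} \cdot 36 = -4 - 594 = -598$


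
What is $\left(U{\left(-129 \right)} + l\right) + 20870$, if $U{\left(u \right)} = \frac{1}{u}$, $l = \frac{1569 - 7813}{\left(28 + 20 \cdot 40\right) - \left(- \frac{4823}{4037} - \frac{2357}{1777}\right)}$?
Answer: $\frac{1336198924120882}{64047960909} \approx 20862.0$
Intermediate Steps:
$l = - \frac{11198222189}{1489487463}$ ($l = - \frac{6244}{\left(28 + 800\right) - - \frac{18085680}{7173749}} = - \frac{6244}{828 + \left(\frac{2357}{1777} + \frac{4823}{4037}\right)} = - \frac{6244}{828 + \frac{18085680}{7173749}} = - \frac{6244}{\frac{5957949852}{7173749}} = \left(-6244\right) \frac{7173749}{5957949852} = - \frac{11198222189}{1489487463} \approx -7.5182$)
$\left(U{\left(-129 \right)} + l\right) + 20870 = \left(\frac{1}{-129} - \frac{11198222189}{1489487463}\right) + 20870 = \left(- \frac{1}{129} - \frac{11198222189}{1489487463}\right) + 20870 = - \frac{482020049948}{64047960909} + 20870 = \frac{1336198924120882}{64047960909}$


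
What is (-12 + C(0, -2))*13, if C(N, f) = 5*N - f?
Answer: -130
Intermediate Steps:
C(N, f) = -f + 5*N
(-12 + C(0, -2))*13 = (-12 + (-1*(-2) + 5*0))*13 = (-12 + (2 + 0))*13 = (-12 + 2)*13 = -10*13 = -130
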